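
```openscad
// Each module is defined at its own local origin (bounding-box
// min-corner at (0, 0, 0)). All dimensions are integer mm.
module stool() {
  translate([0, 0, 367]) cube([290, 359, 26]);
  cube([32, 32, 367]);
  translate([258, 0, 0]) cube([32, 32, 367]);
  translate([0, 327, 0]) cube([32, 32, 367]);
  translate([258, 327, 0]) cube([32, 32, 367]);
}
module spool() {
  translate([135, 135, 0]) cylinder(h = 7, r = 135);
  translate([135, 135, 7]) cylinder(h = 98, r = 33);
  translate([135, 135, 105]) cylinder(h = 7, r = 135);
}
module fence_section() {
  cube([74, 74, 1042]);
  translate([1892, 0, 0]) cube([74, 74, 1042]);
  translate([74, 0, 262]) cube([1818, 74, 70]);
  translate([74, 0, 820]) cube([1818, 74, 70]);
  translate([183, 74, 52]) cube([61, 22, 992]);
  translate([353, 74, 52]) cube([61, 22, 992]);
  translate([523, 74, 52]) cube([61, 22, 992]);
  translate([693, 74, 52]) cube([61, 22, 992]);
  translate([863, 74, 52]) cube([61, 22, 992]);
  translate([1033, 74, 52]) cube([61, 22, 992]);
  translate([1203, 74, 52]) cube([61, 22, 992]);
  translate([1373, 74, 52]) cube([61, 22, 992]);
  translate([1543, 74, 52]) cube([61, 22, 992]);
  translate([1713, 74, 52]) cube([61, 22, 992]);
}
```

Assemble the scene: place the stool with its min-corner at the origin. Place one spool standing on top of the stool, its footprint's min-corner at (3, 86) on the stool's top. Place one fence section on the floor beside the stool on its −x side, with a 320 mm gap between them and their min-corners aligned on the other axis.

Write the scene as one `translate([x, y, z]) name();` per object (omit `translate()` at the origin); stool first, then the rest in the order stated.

stool();
translate([3, 86, 393]) spool();
translate([-2286, 0, 0]) fence_section();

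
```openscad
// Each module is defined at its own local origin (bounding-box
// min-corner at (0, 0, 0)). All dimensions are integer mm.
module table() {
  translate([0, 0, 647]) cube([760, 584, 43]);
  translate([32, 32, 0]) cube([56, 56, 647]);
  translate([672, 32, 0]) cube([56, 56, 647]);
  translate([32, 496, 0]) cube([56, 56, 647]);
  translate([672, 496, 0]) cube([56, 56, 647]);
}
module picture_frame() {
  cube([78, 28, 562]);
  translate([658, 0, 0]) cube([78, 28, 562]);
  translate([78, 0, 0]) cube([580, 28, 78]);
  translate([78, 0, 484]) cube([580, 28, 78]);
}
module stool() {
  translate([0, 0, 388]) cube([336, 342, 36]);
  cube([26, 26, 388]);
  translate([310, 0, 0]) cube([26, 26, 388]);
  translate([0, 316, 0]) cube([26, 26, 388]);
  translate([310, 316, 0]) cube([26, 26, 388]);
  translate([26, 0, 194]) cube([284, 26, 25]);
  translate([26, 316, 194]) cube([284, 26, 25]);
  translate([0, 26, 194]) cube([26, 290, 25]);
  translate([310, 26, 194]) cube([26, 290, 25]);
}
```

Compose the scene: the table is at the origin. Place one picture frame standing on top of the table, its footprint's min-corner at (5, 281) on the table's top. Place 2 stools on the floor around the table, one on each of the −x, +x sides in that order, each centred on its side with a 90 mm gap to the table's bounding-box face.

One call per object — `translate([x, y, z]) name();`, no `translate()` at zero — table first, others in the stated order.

table();
translate([5, 281, 690]) picture_frame();
translate([-426, 121, 0]) stool();
translate([850, 121, 0]) stool();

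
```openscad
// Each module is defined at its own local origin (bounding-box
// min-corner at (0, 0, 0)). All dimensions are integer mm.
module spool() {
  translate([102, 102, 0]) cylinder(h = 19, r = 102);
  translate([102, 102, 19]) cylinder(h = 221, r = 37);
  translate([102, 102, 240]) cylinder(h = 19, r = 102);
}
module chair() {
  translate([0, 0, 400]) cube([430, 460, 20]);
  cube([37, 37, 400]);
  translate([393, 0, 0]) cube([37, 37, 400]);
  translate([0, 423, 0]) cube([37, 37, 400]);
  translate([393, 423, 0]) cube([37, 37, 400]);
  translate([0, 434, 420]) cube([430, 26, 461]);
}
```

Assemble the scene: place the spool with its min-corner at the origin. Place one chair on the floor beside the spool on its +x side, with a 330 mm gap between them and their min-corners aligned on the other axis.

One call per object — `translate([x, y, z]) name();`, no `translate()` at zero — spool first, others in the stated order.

spool();
translate([534, 0, 0]) chair();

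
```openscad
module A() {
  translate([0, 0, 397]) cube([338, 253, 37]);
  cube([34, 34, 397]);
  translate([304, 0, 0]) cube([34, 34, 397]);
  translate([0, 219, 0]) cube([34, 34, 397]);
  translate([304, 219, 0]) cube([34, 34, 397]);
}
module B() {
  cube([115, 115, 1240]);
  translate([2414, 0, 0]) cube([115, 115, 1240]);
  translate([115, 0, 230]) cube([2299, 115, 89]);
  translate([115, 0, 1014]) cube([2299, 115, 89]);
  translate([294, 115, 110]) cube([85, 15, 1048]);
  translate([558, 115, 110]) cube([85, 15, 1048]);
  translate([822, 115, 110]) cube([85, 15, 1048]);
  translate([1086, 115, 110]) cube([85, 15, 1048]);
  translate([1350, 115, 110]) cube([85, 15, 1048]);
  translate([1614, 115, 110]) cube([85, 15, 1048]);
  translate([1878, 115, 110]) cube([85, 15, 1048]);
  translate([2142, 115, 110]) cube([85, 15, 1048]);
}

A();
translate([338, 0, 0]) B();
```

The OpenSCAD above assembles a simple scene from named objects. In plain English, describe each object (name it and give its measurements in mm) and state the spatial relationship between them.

A is a four-legged stool. The seat is 338×253 mm, 37 mm thick, top at z = 434 mm. It stands on four square legs, each 34×34 mm in cross-section, from z = 0 to the seat underside, each flush with a corner of the seat.

B is a fence section. Two 115×115 mm posts, 1240 mm tall, stand on the floor with a clear span of 2299 mm between their inner faces. Two horizontal rails of 115×89 mm section span the gap between the posts with their undersides at z = 230 mm and z = 1014 mm, flush with the posts' −y face. 8 pickets, each 85 mm wide, 15 mm thick and 1048 mm tall, are fixed to the +y face of the rails with their bottoms at z = 110 mm, evenly spaced across the span with equal gaps (rounded down to the nearest mm) at the −x end and between each pair — any rounding remainder accumulates at the +x end.

The fence section is against the stool's +x side, with their −y faces flush.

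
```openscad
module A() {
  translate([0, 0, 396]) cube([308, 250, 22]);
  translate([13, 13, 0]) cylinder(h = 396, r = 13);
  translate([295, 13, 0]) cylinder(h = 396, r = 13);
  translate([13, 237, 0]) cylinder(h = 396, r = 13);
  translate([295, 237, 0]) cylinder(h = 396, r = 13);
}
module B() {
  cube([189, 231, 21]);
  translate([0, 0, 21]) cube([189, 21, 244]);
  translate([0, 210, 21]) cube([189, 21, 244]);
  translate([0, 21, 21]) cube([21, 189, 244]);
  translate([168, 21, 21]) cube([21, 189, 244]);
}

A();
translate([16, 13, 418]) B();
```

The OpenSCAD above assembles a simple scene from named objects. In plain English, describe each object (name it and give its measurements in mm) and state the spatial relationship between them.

A is a four-legged stool. The seat is a 308×250×22 mm slab whose top surface is at z = 418 mm; four round legs, each 26 mm in diameter, run from the floor (z = 0) to the underside of the seat, each leg's axis is inset half a diameter from the nearest pair of seat edges (so the leg's bounding box is flush with the corner).

B is an open storage box with external size 189×231×265 mm and wall thickness 21 mm (the base is also 21 mm thick). The base covers the whole footprint; the four walls stand on the base, with the y-facing walls full-width and the x-facing walls fitting between their inner faces.

The open box is on top of the stool.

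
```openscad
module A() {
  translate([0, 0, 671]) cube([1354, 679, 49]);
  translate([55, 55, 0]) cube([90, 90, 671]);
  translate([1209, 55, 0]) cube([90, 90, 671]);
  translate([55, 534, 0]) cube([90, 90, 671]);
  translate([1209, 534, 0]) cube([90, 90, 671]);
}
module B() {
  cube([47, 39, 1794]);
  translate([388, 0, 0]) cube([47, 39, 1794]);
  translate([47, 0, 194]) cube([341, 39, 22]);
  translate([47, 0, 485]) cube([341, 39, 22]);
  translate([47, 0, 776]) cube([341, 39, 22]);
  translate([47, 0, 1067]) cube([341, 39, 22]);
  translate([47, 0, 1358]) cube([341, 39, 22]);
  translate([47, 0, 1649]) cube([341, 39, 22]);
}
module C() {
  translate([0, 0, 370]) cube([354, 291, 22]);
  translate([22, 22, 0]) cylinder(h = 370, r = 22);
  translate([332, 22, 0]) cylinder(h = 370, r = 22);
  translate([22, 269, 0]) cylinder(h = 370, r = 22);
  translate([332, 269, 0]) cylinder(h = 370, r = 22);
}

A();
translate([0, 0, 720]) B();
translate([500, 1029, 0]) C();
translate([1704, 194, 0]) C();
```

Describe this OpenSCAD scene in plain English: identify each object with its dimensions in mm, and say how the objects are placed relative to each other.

A is a rectangular dining table. The top is 1354×679×49 mm with its upper surface at z = 720 mm. It stands on four 90×90 mm square legs, each inset 55 mm from the nearest pair of top edges, running from the floor to the underside of the top.

B is a wooden ladder with two side rails of 47×39 mm section and 1794 mm height, set 435 mm apart overall. Between them run 6 rectangular rungs (39 mm deep, 22 mm thick), front faces flush with the rails' −y face. The bottom of the first rung is 194 mm above the floor and each subsequent rung is 291 mm higher than the one below.

C is a four-legged stool. The seat is 354×291 mm, 22 mm thick, top at z = 392 mm. It stands on four round legs, each 44 mm in diameter, from z = 0 to the seat underside, each leg's axis is inset half a diameter from the nearest pair of seat edges (so the leg's bounding box is flush with the corner).

The ladder is on top of the table. Two stools sit around the table at the +y, +x sides.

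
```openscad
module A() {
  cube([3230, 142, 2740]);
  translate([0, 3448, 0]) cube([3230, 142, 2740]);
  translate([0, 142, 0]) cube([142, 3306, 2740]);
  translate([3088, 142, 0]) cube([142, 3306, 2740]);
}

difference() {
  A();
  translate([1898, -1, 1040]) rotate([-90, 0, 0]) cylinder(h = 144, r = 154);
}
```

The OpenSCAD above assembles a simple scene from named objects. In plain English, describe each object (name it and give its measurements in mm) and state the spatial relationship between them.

A is a box-shaped house frame (walls only): outside footprint 3230×3590 mm, wall height 2740 mm, wall thickness 142 mm. The two y-facing walls run the full x-width; the two x-facing walls fit between the inner faces of the y-facing walls.

The house frame has a circular hole of radius 154 mm through its front wall, centred at (x = 1898, z = 1040).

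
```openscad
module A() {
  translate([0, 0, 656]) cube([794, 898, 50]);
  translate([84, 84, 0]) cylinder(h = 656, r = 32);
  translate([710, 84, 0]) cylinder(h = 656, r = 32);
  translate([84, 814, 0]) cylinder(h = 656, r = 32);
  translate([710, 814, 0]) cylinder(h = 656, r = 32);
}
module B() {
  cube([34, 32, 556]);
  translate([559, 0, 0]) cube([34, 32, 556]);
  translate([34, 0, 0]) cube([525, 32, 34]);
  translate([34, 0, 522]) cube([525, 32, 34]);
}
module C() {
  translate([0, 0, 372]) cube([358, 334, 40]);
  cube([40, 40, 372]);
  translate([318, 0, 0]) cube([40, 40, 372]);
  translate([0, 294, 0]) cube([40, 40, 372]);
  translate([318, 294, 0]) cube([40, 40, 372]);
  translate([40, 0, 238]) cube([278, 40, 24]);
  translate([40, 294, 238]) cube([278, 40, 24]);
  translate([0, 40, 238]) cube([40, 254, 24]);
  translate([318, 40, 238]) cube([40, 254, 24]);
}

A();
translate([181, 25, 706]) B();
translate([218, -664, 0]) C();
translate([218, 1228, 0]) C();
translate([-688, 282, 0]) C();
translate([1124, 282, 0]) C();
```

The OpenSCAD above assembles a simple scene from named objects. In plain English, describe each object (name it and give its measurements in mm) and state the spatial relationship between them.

A is a rectangular dining table. The top is 794×898×50 mm with its upper surface at z = 706 mm. It stands on four round legs of 64 mm diameter, each leg's bounding box inset 52 mm from the nearest pair of top edges, running from the floor to the underside of the top.

B is a rectangular picture frame lying in the x–z plane (depth along y). The opening is 525 mm wide (x) by 488 mm tall (z), surrounded by a border 34 mm wide on all four sides. The frame is 32 mm deep and is made of two full-height vertical stiles with two horizontal rails fitted between them.

C is a four-legged stool. The seat is a 358×334×40 mm slab whose top surface is at z = 412 mm; four square legs, each 40×40 mm in cross-section, run from the floor (z = 0) to the underside of the seat, each flush with a corner of the seat. Four stretchers, 40 mm wide and 24 mm tall, connect adjacent legs with their undersides at z = 238 mm, each running between the inner faces of the legs it joins and aligned with the legs' outer faces on the other axis.

The picture frame is on top of the table. Four stools sit around the table at the −y, +y, −x, +x sides.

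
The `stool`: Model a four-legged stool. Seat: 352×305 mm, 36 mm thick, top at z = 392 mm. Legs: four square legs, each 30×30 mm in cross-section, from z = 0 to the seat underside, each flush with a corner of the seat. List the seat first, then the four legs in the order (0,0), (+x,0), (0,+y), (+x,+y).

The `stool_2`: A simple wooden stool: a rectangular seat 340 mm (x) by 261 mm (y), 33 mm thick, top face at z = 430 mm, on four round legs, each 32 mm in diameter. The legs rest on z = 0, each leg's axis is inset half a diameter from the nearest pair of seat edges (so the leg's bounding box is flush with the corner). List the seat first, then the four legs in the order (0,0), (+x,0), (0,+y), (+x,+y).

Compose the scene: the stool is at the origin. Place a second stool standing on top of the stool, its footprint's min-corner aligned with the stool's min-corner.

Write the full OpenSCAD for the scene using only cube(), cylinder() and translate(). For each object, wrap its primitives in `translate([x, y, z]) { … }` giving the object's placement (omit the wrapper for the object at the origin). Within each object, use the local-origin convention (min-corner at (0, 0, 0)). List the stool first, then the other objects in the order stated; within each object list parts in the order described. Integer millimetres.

translate([0, 0, 356]) cube([352, 305, 36]);
cube([30, 30, 356]);
translate([322, 0, 0]) cube([30, 30, 356]);
translate([0, 275, 0]) cube([30, 30, 356]);
translate([322, 275, 0]) cube([30, 30, 356]);
translate([0, 0, 392]) {
  translate([0, 0, 397]) cube([340, 261, 33]);
  translate([16, 16, 0]) cylinder(h = 397, r = 16);
  translate([324, 16, 0]) cylinder(h = 397, r = 16);
  translate([16, 245, 0]) cylinder(h = 397, r = 16);
  translate([324, 245, 0]) cylinder(h = 397, r = 16);
}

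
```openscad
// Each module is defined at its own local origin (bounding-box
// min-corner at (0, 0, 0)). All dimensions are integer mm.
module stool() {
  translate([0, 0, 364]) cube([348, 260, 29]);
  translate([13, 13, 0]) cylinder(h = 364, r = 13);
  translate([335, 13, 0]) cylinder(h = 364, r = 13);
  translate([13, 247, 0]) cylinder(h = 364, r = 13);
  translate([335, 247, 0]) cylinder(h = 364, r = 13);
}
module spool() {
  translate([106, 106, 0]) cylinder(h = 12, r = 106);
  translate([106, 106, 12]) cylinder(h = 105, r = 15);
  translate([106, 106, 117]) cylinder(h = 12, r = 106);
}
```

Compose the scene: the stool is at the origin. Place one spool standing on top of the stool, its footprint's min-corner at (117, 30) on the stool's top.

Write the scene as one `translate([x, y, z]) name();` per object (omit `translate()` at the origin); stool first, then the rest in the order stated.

stool();
translate([117, 30, 393]) spool();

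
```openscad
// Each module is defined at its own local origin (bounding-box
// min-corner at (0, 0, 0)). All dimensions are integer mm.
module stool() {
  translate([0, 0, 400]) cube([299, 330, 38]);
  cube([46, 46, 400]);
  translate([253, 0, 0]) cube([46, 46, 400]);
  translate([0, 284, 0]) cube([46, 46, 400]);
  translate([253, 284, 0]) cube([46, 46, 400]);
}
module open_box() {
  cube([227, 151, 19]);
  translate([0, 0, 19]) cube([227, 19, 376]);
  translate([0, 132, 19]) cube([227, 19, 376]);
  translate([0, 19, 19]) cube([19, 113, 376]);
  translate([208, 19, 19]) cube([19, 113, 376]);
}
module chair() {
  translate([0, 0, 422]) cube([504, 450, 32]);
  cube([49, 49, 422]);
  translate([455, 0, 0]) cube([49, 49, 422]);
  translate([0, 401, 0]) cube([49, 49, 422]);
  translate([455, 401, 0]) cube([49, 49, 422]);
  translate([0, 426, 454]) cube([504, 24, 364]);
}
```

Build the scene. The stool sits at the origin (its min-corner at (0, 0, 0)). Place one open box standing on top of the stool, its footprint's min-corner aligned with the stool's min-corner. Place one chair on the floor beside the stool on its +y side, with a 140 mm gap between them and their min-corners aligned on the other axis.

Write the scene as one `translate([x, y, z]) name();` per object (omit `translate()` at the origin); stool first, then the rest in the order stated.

stool();
translate([0, 0, 438]) open_box();
translate([0, 470, 0]) chair();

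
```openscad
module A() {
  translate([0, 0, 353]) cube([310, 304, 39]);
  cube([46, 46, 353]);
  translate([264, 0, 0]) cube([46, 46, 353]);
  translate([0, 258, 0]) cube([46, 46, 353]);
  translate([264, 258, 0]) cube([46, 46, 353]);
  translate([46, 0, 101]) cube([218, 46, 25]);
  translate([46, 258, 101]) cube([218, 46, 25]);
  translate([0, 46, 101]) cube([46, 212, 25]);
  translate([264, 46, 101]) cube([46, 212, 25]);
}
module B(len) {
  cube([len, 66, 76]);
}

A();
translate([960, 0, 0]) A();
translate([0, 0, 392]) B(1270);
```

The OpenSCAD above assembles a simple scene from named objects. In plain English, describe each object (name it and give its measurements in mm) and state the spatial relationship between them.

A is a four-legged stool. The seat is a 310×304×39 mm slab whose top surface is at z = 392 mm; four square legs, each 46×46 mm in cross-section, run from the floor (z = 0) to the underside of the seat, each flush with a corner of the seat. Four stretchers, 46 mm wide and 25 mm tall, connect adjacent legs with their undersides at z = 101 mm, each running between the inner faces of the legs it joins and aligned with the legs' outer faces on the other axis.

B is a rectangular beam 1270 mm long (x), 66 mm deep (y), 76 mm thick (z).

The beam spans the tops of two stools placed 650 mm apart, resting at z = 392 mm.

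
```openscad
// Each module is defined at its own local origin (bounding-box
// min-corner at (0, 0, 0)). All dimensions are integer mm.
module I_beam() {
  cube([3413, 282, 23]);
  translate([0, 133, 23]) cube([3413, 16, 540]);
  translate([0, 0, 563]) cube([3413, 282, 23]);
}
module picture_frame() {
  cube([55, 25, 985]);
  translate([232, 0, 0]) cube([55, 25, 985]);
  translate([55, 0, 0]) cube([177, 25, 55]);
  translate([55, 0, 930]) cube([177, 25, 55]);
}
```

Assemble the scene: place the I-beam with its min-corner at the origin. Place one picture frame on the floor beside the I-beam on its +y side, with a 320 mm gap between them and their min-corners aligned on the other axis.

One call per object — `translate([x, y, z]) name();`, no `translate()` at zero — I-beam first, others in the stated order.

I_beam();
translate([0, 602, 0]) picture_frame();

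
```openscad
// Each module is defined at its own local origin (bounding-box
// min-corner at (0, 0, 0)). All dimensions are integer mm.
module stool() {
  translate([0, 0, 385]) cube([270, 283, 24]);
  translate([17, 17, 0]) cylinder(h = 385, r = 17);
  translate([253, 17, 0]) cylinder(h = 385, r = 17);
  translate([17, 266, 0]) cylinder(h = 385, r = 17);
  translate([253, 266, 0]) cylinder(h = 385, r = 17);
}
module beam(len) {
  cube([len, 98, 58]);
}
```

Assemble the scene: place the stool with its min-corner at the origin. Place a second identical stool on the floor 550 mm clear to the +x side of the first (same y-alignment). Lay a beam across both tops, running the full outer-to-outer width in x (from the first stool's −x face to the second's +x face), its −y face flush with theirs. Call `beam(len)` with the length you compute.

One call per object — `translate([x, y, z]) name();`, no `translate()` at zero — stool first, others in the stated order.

stool();
translate([820, 0, 0]) stool();
translate([0, 0, 409]) beam(1090);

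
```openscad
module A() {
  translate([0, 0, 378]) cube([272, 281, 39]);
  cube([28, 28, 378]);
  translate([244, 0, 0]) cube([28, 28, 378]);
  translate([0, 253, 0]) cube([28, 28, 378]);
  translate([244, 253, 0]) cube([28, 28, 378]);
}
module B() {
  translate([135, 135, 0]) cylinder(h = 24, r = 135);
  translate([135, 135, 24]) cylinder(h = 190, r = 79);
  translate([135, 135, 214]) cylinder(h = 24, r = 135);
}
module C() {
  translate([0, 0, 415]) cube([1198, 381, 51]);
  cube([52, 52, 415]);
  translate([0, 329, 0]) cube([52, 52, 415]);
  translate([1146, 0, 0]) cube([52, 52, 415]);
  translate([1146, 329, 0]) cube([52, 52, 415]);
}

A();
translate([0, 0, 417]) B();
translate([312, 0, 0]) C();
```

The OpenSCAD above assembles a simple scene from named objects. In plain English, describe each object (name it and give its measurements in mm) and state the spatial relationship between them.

A is a simple wooden stool: a rectangular seat 272 mm (x) by 281 mm (y), 39 mm thick, top face at z = 417 mm, on four square legs, each 28×28 mm in cross-section. The legs rest on z = 0, each flush with a corner of the seat.

B is a spool: two coaxial disc flanges of radius 135 mm and thickness 24 mm, joined by a core cylinder of radius 79 mm and height 190 mm. The lower flange rests on z = 0 and the three cylinders share a vertical axis.

C is a long wooden bench with a 1198 mm (x) × 381 mm (y) seat, 51 mm thick, its top surface 466 mm above the floor. Four 52 mm square legs at the seat corners, flush with the edges, run from z = 0 to the seat underside.

The spool is on top of the stool. The bench is on the floor beside the stool on its +x side.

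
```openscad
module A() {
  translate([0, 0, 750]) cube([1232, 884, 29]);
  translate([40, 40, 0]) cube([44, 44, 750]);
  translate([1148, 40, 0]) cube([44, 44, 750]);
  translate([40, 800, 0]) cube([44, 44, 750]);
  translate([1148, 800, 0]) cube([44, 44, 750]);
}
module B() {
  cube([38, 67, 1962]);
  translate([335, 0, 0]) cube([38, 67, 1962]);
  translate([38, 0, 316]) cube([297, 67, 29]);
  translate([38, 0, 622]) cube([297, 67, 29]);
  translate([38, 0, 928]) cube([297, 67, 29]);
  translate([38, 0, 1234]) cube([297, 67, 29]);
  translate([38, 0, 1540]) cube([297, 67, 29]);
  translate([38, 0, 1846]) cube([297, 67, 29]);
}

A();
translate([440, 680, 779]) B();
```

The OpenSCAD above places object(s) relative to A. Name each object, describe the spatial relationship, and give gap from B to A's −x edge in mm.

The ladder's min-x is at 440; the table's min-x is 0; gap = 440 mm.

A is a table. B is a ladder. The ladder is on top of the table. The gap from the ladder to the table's −x edge is 440 mm.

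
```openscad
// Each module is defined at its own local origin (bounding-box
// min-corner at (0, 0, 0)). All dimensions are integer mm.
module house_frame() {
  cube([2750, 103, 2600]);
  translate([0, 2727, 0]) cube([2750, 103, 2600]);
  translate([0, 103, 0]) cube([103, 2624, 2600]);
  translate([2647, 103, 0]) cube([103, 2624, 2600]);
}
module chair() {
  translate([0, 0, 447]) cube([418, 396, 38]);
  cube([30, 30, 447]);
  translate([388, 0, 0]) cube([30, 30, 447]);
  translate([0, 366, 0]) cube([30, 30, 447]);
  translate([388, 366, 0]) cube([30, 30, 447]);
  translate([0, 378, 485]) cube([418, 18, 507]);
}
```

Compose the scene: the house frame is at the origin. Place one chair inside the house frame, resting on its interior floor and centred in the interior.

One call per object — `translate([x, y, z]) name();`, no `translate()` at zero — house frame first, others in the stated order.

house_frame();
translate([1166, 1217, 0]) chair();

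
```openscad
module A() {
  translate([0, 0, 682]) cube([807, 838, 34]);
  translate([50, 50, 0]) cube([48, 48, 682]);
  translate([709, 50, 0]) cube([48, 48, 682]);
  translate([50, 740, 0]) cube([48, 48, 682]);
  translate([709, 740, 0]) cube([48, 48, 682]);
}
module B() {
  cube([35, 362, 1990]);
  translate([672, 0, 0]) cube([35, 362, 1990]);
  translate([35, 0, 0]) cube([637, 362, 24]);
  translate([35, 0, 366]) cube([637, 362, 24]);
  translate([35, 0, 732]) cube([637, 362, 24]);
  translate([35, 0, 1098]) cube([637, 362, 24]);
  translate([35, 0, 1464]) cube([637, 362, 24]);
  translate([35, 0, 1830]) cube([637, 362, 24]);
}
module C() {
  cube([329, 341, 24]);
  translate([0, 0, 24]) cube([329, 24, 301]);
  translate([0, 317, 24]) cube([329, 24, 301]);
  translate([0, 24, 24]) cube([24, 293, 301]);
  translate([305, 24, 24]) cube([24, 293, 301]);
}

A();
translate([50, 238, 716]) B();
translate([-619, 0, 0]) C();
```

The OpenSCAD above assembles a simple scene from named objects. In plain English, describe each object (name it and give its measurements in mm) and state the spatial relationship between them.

A is a rectangular dining table. The top is 807×838×34 mm with its upper surface at z = 716 mm. It stands on four 48×48 mm square legs, each inset 50 mm from the nearest pair of top edges, running from the floor to the underside of the top.

B is an open bookshelf. Two side panels, each 35 mm thick, 362 mm deep and 1990 mm tall, stand 707 mm apart (outside-to-outside). Between them sit 6 shelves, each 24 mm thick and 362 mm deep, spanning the full gap between the sides. The bottom shelf rests on the floor (its underside at z = 0) and the clear gap between one shelf's top and the next shelf's underside is 342 mm.

C is an open-topped rectangular box: outside dimensions 329×341×325 mm, with a uniform wall and base thickness of 24 mm. The base is a full 329×341 slab on the floor; four walls sit on top of the base. The front and back walls (the −y and +y sides) span the full width; the two side walls fit between them.

The bookshelf is on top of the table, centred. The open box is on the floor beside the table on its −x side.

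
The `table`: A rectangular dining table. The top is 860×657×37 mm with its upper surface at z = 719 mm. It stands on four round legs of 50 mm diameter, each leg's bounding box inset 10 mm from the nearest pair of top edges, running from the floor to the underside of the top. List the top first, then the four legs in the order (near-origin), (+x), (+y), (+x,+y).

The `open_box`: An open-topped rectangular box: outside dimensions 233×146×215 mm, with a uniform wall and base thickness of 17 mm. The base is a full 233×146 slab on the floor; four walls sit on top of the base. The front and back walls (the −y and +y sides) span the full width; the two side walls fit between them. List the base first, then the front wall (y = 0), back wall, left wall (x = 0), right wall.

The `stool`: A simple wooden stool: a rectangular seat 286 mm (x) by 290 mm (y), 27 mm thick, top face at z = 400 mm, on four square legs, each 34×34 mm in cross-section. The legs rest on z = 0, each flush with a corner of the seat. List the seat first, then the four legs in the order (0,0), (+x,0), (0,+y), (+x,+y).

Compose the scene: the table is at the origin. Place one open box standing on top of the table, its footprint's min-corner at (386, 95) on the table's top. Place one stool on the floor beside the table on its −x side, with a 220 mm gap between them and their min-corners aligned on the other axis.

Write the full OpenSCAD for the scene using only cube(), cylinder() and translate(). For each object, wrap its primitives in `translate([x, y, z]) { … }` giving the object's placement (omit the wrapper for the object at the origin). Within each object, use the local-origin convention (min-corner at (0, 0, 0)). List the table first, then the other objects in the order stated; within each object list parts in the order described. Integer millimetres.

translate([0, 0, 682]) cube([860, 657, 37]);
translate([35, 35, 0]) cylinder(h = 682, r = 25);
translate([825, 35, 0]) cylinder(h = 682, r = 25);
translate([35, 622, 0]) cylinder(h = 682, r = 25);
translate([825, 622, 0]) cylinder(h = 682, r = 25);
translate([386, 95, 719]) {
  cube([233, 146, 17]);
  translate([0, 0, 17]) cube([233, 17, 198]);
  translate([0, 129, 17]) cube([233, 17, 198]);
  translate([0, 17, 17]) cube([17, 112, 198]);
  translate([216, 17, 17]) cube([17, 112, 198]);
}
translate([-506, 0, 0]) {
  translate([0, 0, 373]) cube([286, 290, 27]);
  cube([34, 34, 373]);
  translate([252, 0, 0]) cube([34, 34, 373]);
  translate([0, 256, 0]) cube([34, 34, 373]);
  translate([252, 256, 0]) cube([34, 34, 373]);
}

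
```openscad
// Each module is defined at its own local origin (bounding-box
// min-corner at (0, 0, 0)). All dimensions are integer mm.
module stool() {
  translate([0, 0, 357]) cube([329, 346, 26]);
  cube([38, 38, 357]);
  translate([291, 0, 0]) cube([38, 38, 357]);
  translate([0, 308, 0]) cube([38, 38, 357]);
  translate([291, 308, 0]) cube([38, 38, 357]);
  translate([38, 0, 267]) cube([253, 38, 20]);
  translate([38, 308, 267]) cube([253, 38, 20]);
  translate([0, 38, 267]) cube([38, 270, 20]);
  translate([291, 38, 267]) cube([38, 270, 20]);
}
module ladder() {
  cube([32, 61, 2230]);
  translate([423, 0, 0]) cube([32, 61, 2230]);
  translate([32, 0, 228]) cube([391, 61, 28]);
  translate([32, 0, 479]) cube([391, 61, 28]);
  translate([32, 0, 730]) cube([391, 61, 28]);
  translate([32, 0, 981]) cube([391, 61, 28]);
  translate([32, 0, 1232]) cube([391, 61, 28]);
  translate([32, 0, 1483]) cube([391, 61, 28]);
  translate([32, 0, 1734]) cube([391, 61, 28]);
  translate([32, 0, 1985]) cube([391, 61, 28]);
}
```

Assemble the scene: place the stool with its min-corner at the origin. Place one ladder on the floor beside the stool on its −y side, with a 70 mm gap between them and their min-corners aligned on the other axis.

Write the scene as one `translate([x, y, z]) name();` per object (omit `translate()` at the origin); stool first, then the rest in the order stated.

stool();
translate([0, -131, 0]) ladder();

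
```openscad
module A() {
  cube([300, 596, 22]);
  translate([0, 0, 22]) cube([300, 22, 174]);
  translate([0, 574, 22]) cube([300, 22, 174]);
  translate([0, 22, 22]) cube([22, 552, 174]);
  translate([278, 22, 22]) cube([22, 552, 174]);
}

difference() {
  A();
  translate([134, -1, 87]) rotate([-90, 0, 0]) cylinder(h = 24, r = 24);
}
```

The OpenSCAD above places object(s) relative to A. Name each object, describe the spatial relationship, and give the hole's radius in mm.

A is an open box. The open box has a circular hole through its front wall. The hole's radius is 24 mm.

The subtracted cylinder has r = 24 mm.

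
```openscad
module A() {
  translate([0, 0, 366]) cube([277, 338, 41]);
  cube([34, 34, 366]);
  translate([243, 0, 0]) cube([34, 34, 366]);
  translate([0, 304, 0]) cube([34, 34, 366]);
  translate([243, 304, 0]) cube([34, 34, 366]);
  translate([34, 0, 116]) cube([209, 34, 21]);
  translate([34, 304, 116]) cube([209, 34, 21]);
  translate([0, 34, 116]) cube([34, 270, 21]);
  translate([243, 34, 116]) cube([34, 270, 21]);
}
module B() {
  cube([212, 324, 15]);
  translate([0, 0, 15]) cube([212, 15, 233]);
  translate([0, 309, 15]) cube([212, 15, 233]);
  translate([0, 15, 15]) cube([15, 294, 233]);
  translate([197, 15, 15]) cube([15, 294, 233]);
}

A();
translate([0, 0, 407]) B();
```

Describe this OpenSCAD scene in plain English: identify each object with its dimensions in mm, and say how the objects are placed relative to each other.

A is a simple wooden stool: a rectangular seat 277 mm (x) by 338 mm (y), 41 mm thick, top face at z = 407 mm, on four square legs, each 34×34 mm in cross-section. The legs rest on z = 0, each flush with a corner of the seat. Four stretchers, 34 mm wide and 21 mm tall, connect adjacent legs with their undersides at z = 116 mm, each running between the inner faces of the legs it joins and aligned with the legs' outer faces on the other axis.

B is an open-topped rectangular box: outside dimensions 212×324×248 mm, with a uniform wall and base thickness of 15 mm. The base is a full 212×324 slab on the floor; four walls sit on top of the base. The front and back walls (the −y and +y sides) span the full width; the two side walls fit between them.

The open box is on top of the stool.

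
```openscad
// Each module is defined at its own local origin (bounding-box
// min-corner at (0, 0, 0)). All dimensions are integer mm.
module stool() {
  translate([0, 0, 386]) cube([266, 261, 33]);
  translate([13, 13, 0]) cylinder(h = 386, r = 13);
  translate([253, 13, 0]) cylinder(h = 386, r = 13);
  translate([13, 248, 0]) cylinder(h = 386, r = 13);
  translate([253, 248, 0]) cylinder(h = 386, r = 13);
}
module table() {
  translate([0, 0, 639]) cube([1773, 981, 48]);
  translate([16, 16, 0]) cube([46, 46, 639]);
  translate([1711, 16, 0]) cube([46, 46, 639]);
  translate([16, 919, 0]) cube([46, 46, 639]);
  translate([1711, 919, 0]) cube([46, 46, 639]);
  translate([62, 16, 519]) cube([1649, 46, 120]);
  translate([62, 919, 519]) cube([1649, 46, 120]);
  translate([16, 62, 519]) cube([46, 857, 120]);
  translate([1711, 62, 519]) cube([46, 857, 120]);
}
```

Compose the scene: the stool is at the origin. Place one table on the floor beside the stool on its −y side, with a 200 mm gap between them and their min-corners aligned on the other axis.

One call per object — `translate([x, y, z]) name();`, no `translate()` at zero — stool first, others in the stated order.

stool();
translate([0, -1181, 0]) table();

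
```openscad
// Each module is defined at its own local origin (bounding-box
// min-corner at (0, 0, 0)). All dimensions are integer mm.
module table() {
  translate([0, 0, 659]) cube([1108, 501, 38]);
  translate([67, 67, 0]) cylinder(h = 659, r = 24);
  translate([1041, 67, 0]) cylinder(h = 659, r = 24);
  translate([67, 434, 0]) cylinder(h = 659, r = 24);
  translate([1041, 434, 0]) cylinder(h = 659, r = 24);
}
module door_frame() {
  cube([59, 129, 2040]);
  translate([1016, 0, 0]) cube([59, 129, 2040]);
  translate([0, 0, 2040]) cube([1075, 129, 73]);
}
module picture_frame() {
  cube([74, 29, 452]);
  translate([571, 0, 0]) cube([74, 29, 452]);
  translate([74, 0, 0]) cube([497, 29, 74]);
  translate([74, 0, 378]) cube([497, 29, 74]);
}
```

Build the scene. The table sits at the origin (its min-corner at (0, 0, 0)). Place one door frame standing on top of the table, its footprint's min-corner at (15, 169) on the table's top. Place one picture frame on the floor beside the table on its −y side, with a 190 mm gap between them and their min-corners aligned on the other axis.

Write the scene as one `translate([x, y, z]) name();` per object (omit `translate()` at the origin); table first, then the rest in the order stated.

table();
translate([15, 169, 697]) door_frame();
translate([0, -219, 0]) picture_frame();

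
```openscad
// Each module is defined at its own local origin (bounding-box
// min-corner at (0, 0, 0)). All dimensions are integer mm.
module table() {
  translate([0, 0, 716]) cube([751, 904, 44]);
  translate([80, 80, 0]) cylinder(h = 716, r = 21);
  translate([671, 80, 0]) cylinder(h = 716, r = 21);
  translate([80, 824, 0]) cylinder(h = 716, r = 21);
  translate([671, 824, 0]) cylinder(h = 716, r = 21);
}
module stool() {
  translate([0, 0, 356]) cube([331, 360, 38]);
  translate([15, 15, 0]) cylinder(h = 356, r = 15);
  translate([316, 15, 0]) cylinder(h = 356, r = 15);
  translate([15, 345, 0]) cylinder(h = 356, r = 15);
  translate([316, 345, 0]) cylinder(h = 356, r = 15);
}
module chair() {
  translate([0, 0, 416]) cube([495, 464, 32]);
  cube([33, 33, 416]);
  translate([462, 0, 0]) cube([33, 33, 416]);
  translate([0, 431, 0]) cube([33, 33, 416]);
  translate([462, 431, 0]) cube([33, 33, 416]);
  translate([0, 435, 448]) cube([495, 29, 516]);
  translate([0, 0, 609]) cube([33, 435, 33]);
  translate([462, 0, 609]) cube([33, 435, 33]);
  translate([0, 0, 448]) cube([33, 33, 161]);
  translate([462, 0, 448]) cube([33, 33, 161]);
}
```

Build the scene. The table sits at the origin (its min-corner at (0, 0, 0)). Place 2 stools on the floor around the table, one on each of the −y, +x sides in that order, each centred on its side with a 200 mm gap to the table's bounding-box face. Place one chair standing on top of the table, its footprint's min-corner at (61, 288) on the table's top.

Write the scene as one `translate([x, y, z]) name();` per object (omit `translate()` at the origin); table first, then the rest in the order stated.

table();
translate([210, -560, 0]) stool();
translate([951, 272, 0]) stool();
translate([61, 288, 760]) chair();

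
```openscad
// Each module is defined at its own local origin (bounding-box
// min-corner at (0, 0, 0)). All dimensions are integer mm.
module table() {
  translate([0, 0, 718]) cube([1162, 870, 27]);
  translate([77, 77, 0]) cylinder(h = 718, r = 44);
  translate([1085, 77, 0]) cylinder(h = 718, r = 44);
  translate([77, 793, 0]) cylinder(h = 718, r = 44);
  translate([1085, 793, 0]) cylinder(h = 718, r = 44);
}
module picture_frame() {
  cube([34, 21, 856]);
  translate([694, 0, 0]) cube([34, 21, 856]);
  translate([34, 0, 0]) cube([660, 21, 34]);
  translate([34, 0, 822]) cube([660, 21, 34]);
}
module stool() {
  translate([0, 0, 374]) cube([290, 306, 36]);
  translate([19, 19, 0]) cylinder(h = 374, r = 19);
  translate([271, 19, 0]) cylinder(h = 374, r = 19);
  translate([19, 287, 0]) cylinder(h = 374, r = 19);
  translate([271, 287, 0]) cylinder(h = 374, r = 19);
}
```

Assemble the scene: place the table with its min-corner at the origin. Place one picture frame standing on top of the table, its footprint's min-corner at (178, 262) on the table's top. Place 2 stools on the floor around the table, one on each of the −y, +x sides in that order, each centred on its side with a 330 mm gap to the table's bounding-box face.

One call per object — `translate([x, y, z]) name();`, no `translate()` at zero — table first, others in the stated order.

table();
translate([178, 262, 745]) picture_frame();
translate([436, -636, 0]) stool();
translate([1492, 282, 0]) stool();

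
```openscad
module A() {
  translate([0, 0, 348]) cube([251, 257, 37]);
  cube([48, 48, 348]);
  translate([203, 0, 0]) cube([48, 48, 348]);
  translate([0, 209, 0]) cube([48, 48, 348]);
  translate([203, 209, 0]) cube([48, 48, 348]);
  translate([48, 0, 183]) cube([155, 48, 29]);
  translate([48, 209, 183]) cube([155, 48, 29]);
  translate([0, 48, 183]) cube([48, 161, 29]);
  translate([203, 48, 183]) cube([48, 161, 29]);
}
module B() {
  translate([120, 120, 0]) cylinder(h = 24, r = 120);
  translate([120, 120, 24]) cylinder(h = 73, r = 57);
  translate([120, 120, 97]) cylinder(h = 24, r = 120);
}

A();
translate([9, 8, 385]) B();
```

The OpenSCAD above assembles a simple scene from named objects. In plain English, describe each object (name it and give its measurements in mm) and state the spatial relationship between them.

A is a four-legged stool. The seat is a 251×257×37 mm slab whose top surface is at z = 385 mm; four square legs, each 48×48 mm in cross-section, run from the floor (z = 0) to the underside of the seat, each flush with a corner of the seat. Four stretchers, 48 mm wide and 29 mm tall, connect adjacent legs with their undersides at z = 183 mm, each running between the inner faces of the legs it joins and aligned with the legs' outer faces on the other axis.

B is a spool: two coaxial disc flanges of radius 120 mm and thickness 24 mm, joined by a core cylinder of radius 57 mm and height 73 mm. The lower flange rests on z = 0 and the three cylinders share a vertical axis.

The spool is on top of the stool.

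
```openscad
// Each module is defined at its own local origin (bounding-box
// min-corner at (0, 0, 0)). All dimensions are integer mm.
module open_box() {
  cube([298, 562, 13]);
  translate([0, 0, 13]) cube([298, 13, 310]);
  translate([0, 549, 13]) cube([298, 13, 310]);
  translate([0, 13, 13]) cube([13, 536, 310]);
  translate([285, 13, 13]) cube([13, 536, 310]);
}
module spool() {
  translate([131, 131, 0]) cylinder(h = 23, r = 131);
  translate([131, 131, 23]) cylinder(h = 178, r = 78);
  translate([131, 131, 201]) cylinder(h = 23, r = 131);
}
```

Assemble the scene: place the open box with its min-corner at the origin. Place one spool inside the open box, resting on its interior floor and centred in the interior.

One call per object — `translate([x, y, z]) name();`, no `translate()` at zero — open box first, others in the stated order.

open_box();
translate([18, 150, 13]) spool();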